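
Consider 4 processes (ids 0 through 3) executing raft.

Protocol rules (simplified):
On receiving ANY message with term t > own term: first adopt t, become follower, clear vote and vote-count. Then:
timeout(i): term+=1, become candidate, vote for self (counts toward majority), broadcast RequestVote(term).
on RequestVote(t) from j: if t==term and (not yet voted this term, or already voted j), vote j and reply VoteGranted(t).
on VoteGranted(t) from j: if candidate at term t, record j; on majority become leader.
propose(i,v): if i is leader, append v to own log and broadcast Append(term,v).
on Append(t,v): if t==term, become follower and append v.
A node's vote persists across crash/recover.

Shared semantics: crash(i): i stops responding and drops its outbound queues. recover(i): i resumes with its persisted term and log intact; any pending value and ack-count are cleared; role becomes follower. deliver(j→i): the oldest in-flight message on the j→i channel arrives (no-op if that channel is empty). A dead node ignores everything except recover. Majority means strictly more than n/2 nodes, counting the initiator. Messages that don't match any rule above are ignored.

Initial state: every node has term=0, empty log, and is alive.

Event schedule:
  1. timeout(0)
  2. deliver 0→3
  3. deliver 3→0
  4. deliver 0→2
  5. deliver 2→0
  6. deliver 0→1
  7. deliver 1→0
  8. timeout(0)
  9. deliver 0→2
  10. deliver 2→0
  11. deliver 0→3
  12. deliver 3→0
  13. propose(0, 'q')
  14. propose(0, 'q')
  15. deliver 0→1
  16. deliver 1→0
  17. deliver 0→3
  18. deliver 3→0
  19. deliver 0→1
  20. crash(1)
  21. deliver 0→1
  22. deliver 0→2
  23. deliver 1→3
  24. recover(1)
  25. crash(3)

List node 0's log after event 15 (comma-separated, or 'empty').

after 1 — timeout(0): n0:cand/t1/[-]
after 2 — deliver 0→3: n3:foll/t1/[-]
after 3 — deliver 3→0: ·
after 4 — deliver 0→2: n2:foll/t1/[-]
after 5 — deliver 2→0: n0:lead/t1/[-]
after 6 — deliver 0→1: n1:foll/t1/[-]
after 7 — deliver 1→0: ·
after 8 — timeout(0): n0:cand/t2/[-]
after 9 — deliver 0→2: n2:foll/t2/[-]
after 10 — deliver 2→0: ·
after 11 — deliver 0→3: n3:foll/t2/[-]
after 12 — deliver 3→0: n0:lead/t2/[-]
after 13 — propose(0,'q'): n0:lead/t2/[q]
after 14 — propose(0,'q'): n0:lead/t2/[q,q]
after 15 — deliver 0→1: n1:foll/t2/[-]

q,q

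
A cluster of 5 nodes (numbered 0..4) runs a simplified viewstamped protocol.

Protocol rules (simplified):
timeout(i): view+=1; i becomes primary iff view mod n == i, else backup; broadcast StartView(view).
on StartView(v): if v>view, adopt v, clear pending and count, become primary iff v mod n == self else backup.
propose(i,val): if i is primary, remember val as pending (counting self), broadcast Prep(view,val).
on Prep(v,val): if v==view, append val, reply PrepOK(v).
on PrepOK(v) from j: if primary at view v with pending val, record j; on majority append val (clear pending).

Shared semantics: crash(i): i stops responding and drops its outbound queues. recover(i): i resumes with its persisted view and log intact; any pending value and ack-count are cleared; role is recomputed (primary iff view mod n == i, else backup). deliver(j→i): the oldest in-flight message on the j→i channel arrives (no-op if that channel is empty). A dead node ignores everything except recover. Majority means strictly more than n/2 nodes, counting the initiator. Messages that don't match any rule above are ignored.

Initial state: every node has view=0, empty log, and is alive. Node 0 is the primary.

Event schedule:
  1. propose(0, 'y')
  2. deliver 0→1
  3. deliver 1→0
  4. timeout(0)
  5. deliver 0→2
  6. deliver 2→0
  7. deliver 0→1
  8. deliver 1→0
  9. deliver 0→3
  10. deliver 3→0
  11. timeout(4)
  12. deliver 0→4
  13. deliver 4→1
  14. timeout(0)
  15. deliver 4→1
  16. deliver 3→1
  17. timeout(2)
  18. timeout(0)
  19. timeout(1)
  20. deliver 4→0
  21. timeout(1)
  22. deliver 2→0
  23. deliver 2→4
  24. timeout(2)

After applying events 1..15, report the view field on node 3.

e1 propose(0,'y'): ·
e2 deliver 0→1: 1[back,v=0,y]
e3 deliver 1→0: ·
e4 timeout(0): 0[back,v=1,-]
e5 deliver 0→2: 2[back,v=0,y]
e6 deliver 2→0: ·
e7 deliver 0→1: 1[prim,v=1,y]
e8 deliver 1→0: ·
e9 deliver 0→3: 3[back,v=0,y]
e10 deliver 3→0: ·
e11 timeout(4): 4[back,v=1,-]
e12 deliver 0→4: ·
e13 deliver 4→1: ·
e14 timeout(0): 0[back,v=2,-]
e15 deliver 4→1: ·

0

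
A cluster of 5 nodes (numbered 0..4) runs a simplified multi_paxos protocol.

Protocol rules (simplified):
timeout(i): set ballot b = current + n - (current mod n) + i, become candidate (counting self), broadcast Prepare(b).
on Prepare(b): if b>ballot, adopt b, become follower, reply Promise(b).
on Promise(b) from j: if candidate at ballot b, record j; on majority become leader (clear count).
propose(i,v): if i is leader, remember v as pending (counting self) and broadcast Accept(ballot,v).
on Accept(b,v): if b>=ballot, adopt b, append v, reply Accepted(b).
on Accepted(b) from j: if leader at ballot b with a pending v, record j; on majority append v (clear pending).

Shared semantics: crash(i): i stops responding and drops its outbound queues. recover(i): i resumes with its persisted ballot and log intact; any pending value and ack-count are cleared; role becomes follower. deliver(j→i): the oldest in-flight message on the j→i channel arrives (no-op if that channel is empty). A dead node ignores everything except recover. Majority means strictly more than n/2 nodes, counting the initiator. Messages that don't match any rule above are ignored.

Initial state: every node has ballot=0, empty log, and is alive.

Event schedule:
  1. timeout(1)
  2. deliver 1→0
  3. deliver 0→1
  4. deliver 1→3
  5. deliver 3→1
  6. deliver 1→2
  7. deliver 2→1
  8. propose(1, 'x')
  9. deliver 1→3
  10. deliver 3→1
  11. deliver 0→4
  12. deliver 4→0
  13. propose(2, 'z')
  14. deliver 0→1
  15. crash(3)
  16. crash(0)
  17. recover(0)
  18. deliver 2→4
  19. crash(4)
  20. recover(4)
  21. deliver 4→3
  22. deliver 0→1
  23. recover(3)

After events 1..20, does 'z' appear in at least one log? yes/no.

no

1. timeout(1):  <1:cand b6 ->
2. deliver 1→0:  <0:foll b6 ->
3. deliver 0→1:  nop
4. deliver 1→3:  <3:foll b6 ->
5. deliver 3→1:  <1:lead b6 ->
6. deliver 1→2:  <2:foll b6 ->
7. deliver 2→1:  nop
8. propose(1,'x'):  nop
9. deliver 1→3:  <3:foll b6 x>
10. deliver 3→1:  nop
11. deliver 0→4:  nop
12. deliver 4→0:  nop
13. propose(2,'z'):  nop
14. deliver 0→1:  nop
15. crash(3):  <3:✗foll b6 x>
16. crash(0):  <0:✗foll b6 ->
17. recover(0):  <0:foll b6 ->
18. deliver 2→4:  nop
19. crash(4):  <4:✗foll b0 ->
20. recover(4):  <4:foll b0 ->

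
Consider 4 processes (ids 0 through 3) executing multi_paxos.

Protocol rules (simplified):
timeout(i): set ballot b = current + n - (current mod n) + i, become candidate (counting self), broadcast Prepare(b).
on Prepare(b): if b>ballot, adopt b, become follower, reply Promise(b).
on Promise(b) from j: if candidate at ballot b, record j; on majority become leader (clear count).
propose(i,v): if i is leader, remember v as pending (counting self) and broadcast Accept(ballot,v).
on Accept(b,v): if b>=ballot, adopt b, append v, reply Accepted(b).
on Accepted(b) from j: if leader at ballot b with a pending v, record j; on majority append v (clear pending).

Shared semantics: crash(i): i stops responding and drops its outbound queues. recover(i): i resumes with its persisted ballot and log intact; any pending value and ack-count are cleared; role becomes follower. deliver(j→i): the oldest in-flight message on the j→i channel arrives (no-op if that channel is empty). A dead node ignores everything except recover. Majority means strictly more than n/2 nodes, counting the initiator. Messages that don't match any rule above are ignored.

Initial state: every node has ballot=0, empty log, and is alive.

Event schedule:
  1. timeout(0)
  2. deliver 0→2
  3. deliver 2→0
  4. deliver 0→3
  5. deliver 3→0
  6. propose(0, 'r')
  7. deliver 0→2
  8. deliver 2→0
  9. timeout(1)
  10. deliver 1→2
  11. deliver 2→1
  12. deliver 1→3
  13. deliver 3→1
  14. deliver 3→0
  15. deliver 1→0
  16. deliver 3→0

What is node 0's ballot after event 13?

4

e1 timeout(0): 0[cand,b=4,-]
e2 deliver 0→2: 2[foll,b=4,-]
e3 deliver 2→0: ·
e4 deliver 0→3: 3[foll,b=4,-]
e5 deliver 3→0: 0[lead,b=4,-]
e6 propose(0,'r'): ·
e7 deliver 0→2: 2[foll,b=4,r]
e8 deliver 2→0: ·
e9 timeout(1): 1[cand,b=5,-]
e10 deliver 1→2: 2[foll,b=5,r]
e11 deliver 2→1: ·
e12 deliver 1→3: 3[foll,b=5,-]
e13 deliver 3→1: 1[lead,b=5,-]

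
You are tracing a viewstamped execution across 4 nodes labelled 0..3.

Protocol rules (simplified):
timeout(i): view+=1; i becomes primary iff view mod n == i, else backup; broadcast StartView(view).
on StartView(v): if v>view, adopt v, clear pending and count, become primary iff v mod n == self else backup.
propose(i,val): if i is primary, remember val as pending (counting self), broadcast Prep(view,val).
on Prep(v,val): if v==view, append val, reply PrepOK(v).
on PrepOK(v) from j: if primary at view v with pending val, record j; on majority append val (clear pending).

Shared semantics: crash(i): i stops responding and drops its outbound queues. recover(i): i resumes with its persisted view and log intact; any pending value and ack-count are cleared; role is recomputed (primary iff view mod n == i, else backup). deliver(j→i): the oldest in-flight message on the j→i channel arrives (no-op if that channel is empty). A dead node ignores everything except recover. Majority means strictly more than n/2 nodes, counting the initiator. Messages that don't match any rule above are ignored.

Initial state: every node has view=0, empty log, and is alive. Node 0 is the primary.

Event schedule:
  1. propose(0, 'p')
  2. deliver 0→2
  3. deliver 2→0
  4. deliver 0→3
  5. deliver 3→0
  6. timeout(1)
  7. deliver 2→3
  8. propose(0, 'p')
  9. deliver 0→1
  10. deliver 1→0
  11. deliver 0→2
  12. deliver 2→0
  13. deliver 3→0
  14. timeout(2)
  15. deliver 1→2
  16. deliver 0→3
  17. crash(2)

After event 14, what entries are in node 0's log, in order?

p

[1] propose(0,'p') → ∅
[2] deliver 0→2 → N2(back v0 [p])
[3] deliver 2→0 → ∅
[4] deliver 0→3 → N3(back v0 [p])
[5] deliver 3→0 → N0(prim v0 [p])
[6] timeout(1) → N1(prim v1 [-])
[7] deliver 2→3 → ∅
[8] propose(0,'p') → ∅
[9] deliver 0→1 → ∅
[10] deliver 1→0 → N0(back v1 [p])
[11] deliver 0→2 → N2(back v0 [p,p])
[12] deliver 2→0 → ∅
[13] deliver 3→0 → ∅
[14] timeout(2) → N2(back v1 [p,p])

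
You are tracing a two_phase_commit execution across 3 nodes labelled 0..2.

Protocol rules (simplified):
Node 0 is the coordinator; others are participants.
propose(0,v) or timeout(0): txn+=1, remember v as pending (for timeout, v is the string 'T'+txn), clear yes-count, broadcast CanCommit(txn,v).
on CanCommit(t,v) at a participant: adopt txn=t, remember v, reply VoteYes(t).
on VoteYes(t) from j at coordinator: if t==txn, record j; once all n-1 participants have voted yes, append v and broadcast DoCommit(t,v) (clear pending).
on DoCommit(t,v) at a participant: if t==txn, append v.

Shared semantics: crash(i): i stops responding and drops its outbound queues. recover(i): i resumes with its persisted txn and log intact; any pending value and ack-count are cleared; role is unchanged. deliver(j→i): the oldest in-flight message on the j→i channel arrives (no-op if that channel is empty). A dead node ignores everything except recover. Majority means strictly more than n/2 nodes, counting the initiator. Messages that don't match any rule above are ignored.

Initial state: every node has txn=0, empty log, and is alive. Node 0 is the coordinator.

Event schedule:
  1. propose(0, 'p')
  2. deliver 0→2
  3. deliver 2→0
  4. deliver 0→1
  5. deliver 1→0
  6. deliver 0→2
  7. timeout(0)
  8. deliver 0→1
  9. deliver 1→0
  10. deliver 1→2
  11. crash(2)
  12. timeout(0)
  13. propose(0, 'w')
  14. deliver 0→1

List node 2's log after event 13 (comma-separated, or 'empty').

step 1 propose(0,'p'): 0={coor,t=1,log=-}
step 2 deliver 0→2: 2={part,t=1,log=-}
step 3 deliver 2→0: —
step 4 deliver 0→1: 1={part,t=1,log=-}
step 5 deliver 1→0: 0={coor,t=1,log=p}
step 6 deliver 0→2: 2={part,t=1,log=p}
step 7 timeout(0): 0={coor,t=2,log=p}
step 8 deliver 0→1: 1={part,t=1,log=p}
step 9 deliver 1→0: —
step 10 deliver 1→2: —
step 11 crash(2): 2={✗part,t=1,log=p}
step 12 timeout(0): 0={coor,t=3,log=p}
step 13 propose(0,'w'): 0={coor,t=4,log=p}

p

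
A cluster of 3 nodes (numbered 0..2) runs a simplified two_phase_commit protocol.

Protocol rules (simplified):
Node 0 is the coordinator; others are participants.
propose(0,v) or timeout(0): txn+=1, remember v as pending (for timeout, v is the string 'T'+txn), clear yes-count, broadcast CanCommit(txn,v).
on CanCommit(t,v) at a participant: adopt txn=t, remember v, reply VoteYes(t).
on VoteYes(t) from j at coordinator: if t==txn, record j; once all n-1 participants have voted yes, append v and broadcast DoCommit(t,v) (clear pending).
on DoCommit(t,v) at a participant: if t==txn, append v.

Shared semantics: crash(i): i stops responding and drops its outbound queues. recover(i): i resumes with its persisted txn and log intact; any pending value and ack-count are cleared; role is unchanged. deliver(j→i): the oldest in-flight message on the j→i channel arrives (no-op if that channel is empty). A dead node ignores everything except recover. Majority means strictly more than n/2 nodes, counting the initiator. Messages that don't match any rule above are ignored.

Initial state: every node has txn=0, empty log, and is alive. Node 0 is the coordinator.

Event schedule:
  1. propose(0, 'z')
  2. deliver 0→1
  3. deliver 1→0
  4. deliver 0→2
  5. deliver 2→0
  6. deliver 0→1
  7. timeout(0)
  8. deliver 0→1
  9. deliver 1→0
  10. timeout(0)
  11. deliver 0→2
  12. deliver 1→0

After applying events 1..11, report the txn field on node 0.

3

step 1 propose(0,'z'): 0={coor,t=1,log=-}
step 2 deliver 0→1: 1={part,t=1,log=-}
step 3 deliver 1→0: —
step 4 deliver 0→2: 2={part,t=1,log=-}
step 5 deliver 2→0: 0={coor,t=1,log=z}
step 6 deliver 0→1: 1={part,t=1,log=z}
step 7 timeout(0): 0={coor,t=2,log=z}
step 8 deliver 0→1: 1={part,t=2,log=z}
step 9 deliver 1→0: —
step 10 timeout(0): 0={coor,t=3,log=z}
step 11 deliver 0→2: 2={part,t=1,log=z}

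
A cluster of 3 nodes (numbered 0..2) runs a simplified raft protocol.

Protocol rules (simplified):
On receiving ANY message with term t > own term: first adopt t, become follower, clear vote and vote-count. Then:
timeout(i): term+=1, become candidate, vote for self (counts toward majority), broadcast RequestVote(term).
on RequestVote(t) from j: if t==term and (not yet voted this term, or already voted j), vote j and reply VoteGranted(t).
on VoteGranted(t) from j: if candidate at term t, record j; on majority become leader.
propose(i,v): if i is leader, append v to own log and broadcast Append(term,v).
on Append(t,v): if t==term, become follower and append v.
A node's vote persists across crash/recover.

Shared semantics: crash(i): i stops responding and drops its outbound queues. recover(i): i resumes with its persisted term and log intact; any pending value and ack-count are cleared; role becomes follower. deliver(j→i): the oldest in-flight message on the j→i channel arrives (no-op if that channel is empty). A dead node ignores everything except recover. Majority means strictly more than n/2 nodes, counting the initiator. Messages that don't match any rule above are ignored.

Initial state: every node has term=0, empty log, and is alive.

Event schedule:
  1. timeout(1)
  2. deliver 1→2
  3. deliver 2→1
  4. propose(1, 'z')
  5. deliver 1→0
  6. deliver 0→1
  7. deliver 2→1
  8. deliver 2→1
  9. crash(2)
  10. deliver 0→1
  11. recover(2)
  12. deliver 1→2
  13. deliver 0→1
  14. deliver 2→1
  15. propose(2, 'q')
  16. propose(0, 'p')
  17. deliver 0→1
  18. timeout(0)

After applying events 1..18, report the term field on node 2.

1

step 1 timeout(1): 1={cand,t=1,log=-}
step 2 deliver 1→2: 2={foll,t=1,log=-}
step 3 deliver 2→1: 1={lead,t=1,log=-}
step 4 propose(1,'z'): 1={lead,t=1,log=z}
step 5 deliver 1→0: 0={foll,t=1,log=-}
step 6 deliver 0→1: —
step 7 deliver 2→1: —
step 8 deliver 2→1: —
step 9 crash(2): 2={✗foll,t=1,log=-}
step 10 deliver 0→1: —
step 11 recover(2): 2={foll,t=1,log=-}
step 12 deliver 1→2: 2={foll,t=1,log=z}
step 13 deliver 0→1: —
step 14 deliver 2→1: —
step 15 propose(2,'q'): —
step 16 propose(0,'p'): —
step 17 deliver 0→1: —
step 18 timeout(0): 0={cand,t=2,log=-}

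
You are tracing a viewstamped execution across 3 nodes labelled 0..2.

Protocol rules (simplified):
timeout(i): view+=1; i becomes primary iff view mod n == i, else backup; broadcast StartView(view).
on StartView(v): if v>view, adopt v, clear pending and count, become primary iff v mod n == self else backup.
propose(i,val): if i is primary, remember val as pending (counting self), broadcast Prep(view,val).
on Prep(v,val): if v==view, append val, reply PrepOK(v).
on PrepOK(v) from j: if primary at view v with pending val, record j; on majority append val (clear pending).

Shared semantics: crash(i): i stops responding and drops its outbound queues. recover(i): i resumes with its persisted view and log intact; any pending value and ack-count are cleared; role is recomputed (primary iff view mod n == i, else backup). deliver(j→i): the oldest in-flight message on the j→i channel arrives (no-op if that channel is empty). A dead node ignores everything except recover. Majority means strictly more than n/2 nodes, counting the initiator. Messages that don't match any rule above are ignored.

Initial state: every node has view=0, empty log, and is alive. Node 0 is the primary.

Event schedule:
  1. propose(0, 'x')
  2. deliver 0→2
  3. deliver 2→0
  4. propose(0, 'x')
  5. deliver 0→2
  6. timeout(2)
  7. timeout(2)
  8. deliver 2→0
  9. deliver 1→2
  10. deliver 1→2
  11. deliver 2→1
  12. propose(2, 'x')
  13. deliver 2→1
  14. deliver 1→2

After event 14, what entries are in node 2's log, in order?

x,x

1. propose(0,'x'):  nop
2. deliver 0→2:  <2:back v0 x>
3. deliver 2→0:  <0:prim v0 x>
4. propose(0,'x'):  nop
5. deliver 0→2:  <2:back v0 x,x>
6. timeout(2):  <2:back v1 x,x>
7. timeout(2):  <2:prim v2 x,x>
8. deliver 2→0:  <0:prim v0 x,x>
9. deliver 1→2:  nop
10. deliver 1→2:  nop
11. deliver 2→1:  <1:prim v1 ->
12. propose(2,'x'):  nop
13. deliver 2→1:  <1:back v2 ->
14. deliver 1→2:  nop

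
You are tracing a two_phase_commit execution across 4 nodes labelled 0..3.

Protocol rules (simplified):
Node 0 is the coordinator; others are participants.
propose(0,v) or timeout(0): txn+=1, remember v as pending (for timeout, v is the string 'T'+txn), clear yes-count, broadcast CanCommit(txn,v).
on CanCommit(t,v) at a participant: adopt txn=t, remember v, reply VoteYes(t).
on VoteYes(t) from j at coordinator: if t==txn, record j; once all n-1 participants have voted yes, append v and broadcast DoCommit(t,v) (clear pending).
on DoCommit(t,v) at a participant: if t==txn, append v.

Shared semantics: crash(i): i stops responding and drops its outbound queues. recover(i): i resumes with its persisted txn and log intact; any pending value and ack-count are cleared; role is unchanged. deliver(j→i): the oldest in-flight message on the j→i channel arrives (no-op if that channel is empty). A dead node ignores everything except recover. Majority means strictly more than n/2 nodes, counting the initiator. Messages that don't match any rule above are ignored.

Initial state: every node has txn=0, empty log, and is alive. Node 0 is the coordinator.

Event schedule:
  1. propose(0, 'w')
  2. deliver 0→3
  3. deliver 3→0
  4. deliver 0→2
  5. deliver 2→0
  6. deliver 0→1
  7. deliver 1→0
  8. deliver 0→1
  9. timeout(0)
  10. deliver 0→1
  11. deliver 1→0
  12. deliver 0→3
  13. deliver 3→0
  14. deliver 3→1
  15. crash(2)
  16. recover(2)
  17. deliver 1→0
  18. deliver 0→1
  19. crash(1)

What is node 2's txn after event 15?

1

step 1 propose(0,'w'): 0={coor,t=1,log=-}
step 2 deliver 0→3: 3={part,t=1,log=-}
step 3 deliver 3→0: —
step 4 deliver 0→2: 2={part,t=1,log=-}
step 5 deliver 2→0: —
step 6 deliver 0→1: 1={part,t=1,log=-}
step 7 deliver 1→0: 0={coor,t=1,log=w}
step 8 deliver 0→1: 1={part,t=1,log=w}
step 9 timeout(0): 0={coor,t=2,log=w}
step 10 deliver 0→1: 1={part,t=2,log=w}
step 11 deliver 1→0: —
step 12 deliver 0→3: 3={part,t=1,log=w}
step 13 deliver 3→0: —
step 14 deliver 3→1: —
step 15 crash(2): 2={✗part,t=1,log=-}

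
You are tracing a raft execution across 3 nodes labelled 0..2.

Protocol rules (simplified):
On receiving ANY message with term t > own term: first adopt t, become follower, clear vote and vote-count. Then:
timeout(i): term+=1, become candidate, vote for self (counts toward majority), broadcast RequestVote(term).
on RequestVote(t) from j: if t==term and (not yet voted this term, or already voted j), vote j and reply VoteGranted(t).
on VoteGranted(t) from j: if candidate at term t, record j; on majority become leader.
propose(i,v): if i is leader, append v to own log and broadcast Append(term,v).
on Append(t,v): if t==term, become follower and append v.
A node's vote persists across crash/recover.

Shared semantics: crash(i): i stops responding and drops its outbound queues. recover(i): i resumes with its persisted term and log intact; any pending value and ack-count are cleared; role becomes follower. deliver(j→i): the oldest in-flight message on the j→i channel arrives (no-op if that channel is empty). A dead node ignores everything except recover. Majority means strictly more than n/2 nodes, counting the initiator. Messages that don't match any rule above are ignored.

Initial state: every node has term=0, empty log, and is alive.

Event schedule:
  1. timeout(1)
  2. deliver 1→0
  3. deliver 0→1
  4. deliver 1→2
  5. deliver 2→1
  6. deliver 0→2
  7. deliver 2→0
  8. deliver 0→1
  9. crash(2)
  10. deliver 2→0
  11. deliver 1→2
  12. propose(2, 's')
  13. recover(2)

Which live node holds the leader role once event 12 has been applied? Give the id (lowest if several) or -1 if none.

after 1 — timeout(1): n1:cand/t1/[-]
after 2 — deliver 1→0: n0:foll/t1/[-]
after 3 — deliver 0→1: n1:lead/t1/[-]
after 4 — deliver 1→2: n2:foll/t1/[-]
after 5 — deliver 2→1: ·
after 6 — deliver 0→2: ·
after 7 — deliver 2→0: ·
after 8 — deliver 0→1: ·
after 9 — crash(2): n2:✗foll/t1/[-]
after 10 — deliver 2→0: ·
after 11 — deliver 1→2: ·
after 12 — propose(2,'s'): ·

1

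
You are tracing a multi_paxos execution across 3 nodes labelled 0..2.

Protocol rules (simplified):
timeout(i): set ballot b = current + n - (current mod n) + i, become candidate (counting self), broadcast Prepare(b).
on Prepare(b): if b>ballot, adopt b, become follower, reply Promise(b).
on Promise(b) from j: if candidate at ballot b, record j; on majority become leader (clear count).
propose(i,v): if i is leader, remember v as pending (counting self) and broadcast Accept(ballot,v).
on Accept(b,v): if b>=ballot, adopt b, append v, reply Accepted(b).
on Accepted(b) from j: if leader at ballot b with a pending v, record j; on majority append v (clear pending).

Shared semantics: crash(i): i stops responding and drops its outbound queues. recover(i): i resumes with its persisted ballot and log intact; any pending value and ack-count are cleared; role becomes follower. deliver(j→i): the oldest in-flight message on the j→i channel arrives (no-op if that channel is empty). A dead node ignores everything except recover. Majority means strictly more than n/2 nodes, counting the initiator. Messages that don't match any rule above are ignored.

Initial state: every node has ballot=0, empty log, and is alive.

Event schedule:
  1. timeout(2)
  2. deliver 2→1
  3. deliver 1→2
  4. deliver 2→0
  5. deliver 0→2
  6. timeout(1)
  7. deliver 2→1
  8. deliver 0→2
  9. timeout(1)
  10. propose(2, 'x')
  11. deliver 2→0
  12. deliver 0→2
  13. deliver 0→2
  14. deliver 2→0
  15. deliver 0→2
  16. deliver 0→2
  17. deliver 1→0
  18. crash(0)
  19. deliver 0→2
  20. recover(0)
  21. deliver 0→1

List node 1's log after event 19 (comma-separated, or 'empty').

1. timeout(2):  <2:cand b5 ->
2. deliver 2→1:  <1:foll b5 ->
3. deliver 1→2:  <2:lead b5 ->
4. deliver 2→0:  <0:foll b5 ->
5. deliver 0→2:  nop
6. timeout(1):  <1:cand b7 ->
7. deliver 2→1:  nop
8. deliver 0→2:  nop
9. timeout(1):  <1:cand b10 ->
10. propose(2,'x'):  nop
11. deliver 2→0:  <0:foll b5 x>
12. deliver 0→2:  <2:lead b5 x>
13. deliver 0→2:  nop
14. deliver 2→0:  nop
15. deliver 0→2:  nop
16. deliver 0→2:  nop
17. deliver 1→0:  <0:foll b7 x>
18. crash(0):  <0:✗foll b7 x>
19. deliver 0→2:  nop

empty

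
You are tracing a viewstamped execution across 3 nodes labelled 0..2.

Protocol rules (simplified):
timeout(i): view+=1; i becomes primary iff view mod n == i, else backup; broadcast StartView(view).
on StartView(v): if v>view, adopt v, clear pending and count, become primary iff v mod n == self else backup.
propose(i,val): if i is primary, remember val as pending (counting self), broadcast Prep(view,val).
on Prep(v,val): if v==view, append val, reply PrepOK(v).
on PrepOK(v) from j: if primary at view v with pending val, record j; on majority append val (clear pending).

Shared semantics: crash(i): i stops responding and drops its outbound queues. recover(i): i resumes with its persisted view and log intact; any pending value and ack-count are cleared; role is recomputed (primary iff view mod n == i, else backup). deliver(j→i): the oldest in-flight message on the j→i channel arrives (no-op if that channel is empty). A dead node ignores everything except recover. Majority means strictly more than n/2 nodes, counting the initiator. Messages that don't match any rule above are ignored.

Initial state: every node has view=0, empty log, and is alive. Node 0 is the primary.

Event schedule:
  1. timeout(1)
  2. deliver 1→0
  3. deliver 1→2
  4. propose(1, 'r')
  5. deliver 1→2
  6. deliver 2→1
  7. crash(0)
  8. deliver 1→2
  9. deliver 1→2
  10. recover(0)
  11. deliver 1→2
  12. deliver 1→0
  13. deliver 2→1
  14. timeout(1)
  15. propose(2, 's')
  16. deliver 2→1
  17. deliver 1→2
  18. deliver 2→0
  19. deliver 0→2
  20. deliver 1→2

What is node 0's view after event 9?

after 1 — timeout(1): n1:prim/v1/[-]
after 2 — deliver 1→0: n0:back/v1/[-]
after 3 — deliver 1→2: n2:back/v1/[-]
after 4 — propose(1,'r'): ·
after 5 — deliver 1→2: n2:back/v1/[r]
after 6 — deliver 2→1: n1:prim/v1/[r]
after 7 — crash(0): n0:✗back/v1/[-]
after 8 — deliver 1→2: ·
after 9 — deliver 1→2: ·

1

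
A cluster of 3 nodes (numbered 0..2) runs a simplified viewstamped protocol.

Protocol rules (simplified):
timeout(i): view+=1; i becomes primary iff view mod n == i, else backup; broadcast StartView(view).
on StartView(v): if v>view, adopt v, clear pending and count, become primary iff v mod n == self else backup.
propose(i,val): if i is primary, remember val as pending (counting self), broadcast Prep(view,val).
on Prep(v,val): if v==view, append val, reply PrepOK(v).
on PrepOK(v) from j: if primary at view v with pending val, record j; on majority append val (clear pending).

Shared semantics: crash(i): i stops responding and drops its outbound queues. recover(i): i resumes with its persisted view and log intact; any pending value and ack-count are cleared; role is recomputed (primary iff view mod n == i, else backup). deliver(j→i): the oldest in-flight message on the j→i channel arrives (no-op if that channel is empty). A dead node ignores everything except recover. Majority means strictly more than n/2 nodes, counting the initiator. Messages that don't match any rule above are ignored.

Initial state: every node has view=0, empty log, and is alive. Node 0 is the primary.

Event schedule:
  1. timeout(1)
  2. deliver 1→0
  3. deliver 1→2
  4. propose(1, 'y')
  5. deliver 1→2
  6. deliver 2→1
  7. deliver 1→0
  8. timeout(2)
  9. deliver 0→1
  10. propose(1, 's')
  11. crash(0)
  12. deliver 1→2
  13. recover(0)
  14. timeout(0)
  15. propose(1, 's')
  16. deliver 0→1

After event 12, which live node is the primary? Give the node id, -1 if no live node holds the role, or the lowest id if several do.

step 1 timeout(1): 1={prim,v=1,log=-}
step 2 deliver 1→0: 0={back,v=1,log=-}
step 3 deliver 1→2: 2={back,v=1,log=-}
step 4 propose(1,'y'): —
step 5 deliver 1→2: 2={back,v=1,log=y}
step 6 deliver 2→1: 1={prim,v=1,log=y}
step 7 deliver 1→0: 0={back,v=1,log=y}
step 8 timeout(2): 2={prim,v=2,log=y}
step 9 deliver 0→1: —
step 10 propose(1,'s'): —
step 11 crash(0): 0={✗back,v=1,log=y}
step 12 deliver 1→2: —

1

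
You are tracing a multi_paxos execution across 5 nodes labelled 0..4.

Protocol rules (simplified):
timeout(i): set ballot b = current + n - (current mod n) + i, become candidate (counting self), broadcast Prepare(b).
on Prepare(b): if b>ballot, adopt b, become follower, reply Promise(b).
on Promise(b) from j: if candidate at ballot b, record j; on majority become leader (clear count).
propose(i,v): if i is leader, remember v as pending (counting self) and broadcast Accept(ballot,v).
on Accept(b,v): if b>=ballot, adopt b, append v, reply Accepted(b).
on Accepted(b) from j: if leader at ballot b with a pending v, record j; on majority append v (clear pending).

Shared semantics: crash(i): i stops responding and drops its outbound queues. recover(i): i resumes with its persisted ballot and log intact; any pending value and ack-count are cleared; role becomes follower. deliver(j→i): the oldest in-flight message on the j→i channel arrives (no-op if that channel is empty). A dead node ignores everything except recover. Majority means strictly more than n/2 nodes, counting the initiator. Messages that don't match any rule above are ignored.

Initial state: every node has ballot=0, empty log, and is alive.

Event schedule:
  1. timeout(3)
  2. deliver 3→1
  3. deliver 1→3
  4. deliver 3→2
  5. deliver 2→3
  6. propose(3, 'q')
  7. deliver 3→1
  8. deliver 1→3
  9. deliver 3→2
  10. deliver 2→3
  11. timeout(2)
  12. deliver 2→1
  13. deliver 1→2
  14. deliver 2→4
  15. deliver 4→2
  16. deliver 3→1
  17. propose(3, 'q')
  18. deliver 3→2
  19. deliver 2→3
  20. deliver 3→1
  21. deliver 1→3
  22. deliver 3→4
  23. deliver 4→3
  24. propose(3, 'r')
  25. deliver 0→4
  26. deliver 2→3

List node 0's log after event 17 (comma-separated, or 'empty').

[1] timeout(3) → N3(cand b8 [-])
[2] deliver 3→1 → N1(foll b8 [-])
[3] deliver 1→3 → ∅
[4] deliver 3→2 → N2(foll b8 [-])
[5] deliver 2→3 → N3(lead b8 [-])
[6] propose(3,'q') → ∅
[7] deliver 3→1 → N1(foll b8 [q])
[8] deliver 1→3 → ∅
[9] deliver 3→2 → N2(foll b8 [q])
[10] deliver 2→3 → N3(lead b8 [q])
[11] timeout(2) → N2(cand b12 [q])
[12] deliver 2→1 → N1(foll b12 [q])
[13] deliver 1→2 → ∅
[14] deliver 2→4 → N4(foll b12 [-])
[15] deliver 4→2 → N2(lead b12 [q])
[16] deliver 3→1 → ∅
[17] propose(3,'q') → ∅

empty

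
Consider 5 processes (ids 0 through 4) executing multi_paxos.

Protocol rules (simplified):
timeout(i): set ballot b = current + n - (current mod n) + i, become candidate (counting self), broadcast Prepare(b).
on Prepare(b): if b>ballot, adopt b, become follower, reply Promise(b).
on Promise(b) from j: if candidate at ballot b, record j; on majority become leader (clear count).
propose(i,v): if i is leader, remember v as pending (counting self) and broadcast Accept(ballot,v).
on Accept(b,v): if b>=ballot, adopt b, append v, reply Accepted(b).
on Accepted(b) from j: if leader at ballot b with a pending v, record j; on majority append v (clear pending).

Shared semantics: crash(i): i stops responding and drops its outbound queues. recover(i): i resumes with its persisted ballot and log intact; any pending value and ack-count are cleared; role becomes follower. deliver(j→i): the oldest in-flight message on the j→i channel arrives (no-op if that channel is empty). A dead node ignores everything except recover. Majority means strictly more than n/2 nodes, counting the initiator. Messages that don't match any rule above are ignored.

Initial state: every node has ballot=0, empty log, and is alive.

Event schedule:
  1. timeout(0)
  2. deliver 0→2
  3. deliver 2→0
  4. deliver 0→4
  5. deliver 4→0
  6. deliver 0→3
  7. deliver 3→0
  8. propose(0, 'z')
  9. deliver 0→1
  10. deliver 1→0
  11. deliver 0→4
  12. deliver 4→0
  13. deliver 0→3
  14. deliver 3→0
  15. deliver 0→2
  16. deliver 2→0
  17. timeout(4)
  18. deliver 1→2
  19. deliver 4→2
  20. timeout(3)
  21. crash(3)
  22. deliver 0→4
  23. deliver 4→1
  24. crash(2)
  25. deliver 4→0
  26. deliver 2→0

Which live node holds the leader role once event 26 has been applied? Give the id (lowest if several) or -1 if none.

e1 timeout(0): 0[cand,b=5,-]
e2 deliver 0→2: 2[foll,b=5,-]
e3 deliver 2→0: ·
e4 deliver 0→4: 4[foll,b=5,-]
e5 deliver 4→0: 0[lead,b=5,-]
e6 deliver 0→3: 3[foll,b=5,-]
e7 deliver 3→0: ·
e8 propose(0,'z'): ·
e9 deliver 0→1: 1[foll,b=5,-]
e10 deliver 1→0: ·
e11 deliver 0→4: 4[foll,b=5,z]
e12 deliver 4→0: ·
e13 deliver 0→3: 3[foll,b=5,z]
e14 deliver 3→0: 0[lead,b=5,z]
e15 deliver 0→2: 2[foll,b=5,z]
e16 deliver 2→0: ·
e17 timeout(4): 4[cand,b=14,z]
e18 deliver 1→2: ·
e19 deliver 4→2: 2[foll,b=14,z]
e20 timeout(3): 3[cand,b=13,z]
e21 crash(3): 3[✗cand,b=13,z]
e22 deliver 0→4: ·
e23 deliver 4→1: 1[foll,b=14,-]
e24 crash(2): 2[✗foll,b=14,z]
e25 deliver 4→0: 0[foll,b=14,z]
e26 deliver 2→0: ·

-1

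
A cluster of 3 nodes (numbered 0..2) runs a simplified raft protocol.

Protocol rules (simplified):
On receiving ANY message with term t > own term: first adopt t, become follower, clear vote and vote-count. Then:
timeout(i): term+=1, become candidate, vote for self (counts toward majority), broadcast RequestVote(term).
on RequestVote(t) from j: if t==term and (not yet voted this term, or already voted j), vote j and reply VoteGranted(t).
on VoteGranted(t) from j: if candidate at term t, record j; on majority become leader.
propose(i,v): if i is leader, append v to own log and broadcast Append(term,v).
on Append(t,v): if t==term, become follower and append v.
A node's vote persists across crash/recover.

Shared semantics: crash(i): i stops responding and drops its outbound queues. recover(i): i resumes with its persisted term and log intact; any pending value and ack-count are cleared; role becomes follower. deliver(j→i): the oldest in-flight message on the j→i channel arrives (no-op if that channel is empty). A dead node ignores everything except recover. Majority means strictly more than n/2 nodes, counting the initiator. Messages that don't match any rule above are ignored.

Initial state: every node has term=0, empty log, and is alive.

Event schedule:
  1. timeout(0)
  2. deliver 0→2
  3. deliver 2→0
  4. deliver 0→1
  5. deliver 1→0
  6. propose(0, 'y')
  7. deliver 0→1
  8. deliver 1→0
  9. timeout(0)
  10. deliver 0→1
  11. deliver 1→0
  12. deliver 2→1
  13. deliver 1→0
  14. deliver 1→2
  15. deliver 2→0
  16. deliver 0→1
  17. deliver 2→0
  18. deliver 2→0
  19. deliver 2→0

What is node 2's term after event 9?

1

e1 timeout(0): 0[cand,t=1,-]
e2 deliver 0→2: 2[foll,t=1,-]
e3 deliver 2→0: 0[lead,t=1,-]
e4 deliver 0→1: 1[foll,t=1,-]
e5 deliver 1→0: ·
e6 propose(0,'y'): 0[lead,t=1,y]
e7 deliver 0→1: 1[foll,t=1,y]
e8 deliver 1→0: ·
e9 timeout(0): 0[cand,t=2,y]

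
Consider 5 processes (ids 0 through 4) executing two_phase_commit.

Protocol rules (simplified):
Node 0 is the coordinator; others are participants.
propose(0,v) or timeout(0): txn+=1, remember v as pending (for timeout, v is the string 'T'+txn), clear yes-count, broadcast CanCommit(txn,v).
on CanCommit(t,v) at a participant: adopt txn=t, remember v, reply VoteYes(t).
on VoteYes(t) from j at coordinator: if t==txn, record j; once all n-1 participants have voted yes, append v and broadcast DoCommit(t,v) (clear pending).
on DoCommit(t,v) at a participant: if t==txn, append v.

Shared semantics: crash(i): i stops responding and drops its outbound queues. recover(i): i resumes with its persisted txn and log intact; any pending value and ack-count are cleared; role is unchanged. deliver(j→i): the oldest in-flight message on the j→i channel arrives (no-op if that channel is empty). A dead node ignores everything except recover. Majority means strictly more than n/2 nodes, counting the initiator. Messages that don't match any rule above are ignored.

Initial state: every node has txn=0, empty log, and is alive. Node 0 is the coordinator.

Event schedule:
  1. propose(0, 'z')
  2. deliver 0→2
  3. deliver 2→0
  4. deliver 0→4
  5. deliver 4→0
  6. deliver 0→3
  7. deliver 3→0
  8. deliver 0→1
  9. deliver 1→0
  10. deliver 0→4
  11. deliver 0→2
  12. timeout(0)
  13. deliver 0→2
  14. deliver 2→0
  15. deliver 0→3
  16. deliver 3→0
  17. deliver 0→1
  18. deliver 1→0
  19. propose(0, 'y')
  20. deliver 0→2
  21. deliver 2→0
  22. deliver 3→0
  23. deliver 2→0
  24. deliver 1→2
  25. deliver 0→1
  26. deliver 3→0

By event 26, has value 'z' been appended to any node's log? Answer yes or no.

after 1 — propose(0,'z'): n0:coor/t1/[-]
after 2 — deliver 0→2: n2:part/t1/[-]
after 3 — deliver 2→0: ·
after 4 — deliver 0→4: n4:part/t1/[-]
after 5 — deliver 4→0: ·
after 6 — deliver 0→3: n3:part/t1/[-]
after 7 — deliver 3→0: ·
after 8 — deliver 0→1: n1:part/t1/[-]
after 9 — deliver 1→0: n0:coor/t1/[z]
after 10 — deliver 0→4: n4:part/t1/[z]
after 11 — deliver 0→2: n2:part/t1/[z]
after 12 — timeout(0): n0:coor/t2/[z]
after 13 — deliver 0→2: n2:part/t2/[z]
after 14 — deliver 2→0: ·
after 15 — deliver 0→3: n3:part/t1/[z]
after 16 — deliver 3→0: ·
after 17 — deliver 0→1: n1:part/t1/[z]
after 18 — deliver 1→0: ·
after 19 — propose(0,'y'): n0:coor/t3/[z]
after 20 — deliver 0→2: n2:part/t3/[z]
after 21 — deliver 2→0: ·
after 22 — deliver 3→0: ·
after 23 — deliver 2→0: ·
after 24 — deliver 1→2: ·
after 25 — deliver 0→1: n1:part/t2/[z]
after 26 — deliver 3→0: ·

yes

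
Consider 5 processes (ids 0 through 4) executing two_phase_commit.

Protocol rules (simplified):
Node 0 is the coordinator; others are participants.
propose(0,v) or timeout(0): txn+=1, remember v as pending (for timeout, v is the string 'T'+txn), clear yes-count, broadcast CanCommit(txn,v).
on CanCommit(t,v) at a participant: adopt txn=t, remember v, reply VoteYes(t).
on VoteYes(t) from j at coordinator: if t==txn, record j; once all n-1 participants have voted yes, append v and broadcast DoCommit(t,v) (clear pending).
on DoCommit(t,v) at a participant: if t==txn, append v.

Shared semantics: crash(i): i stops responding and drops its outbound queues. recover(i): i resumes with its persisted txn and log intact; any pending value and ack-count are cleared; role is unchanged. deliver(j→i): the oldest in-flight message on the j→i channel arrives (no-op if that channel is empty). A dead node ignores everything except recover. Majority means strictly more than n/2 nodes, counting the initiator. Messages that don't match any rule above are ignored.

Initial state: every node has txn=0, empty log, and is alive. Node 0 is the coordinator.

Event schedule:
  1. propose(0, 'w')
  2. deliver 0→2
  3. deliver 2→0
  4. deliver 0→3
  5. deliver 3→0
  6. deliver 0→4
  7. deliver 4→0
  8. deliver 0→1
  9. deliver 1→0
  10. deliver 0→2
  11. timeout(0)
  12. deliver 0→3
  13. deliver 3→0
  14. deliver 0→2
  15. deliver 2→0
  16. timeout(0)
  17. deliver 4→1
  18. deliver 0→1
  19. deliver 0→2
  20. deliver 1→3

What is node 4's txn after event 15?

1

[1] propose(0,'w') → N0(coor t1 [-])
[2] deliver 0→2 → N2(part t1 [-])
[3] deliver 2→0 → ∅
[4] deliver 0→3 → N3(part t1 [-])
[5] deliver 3→0 → ∅
[6] deliver 0→4 → N4(part t1 [-])
[7] deliver 4→0 → ∅
[8] deliver 0→1 → N1(part t1 [-])
[9] deliver 1→0 → N0(coor t1 [w])
[10] deliver 0→2 → N2(part t1 [w])
[11] timeout(0) → N0(coor t2 [w])
[12] deliver 0→3 → N3(part t1 [w])
[13] deliver 3→0 → ∅
[14] deliver 0→2 → N2(part t2 [w])
[15] deliver 2→0 → ∅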